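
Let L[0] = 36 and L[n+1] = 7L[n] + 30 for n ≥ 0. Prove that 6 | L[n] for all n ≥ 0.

Base case: L[0] = 36 = 6·6, so 6 | L[0].
Assume 6 | L[k], so L[k] = 6t for some integer t.
Then L[k+1] = 7L[k] + 30 = 7·(6t) + 30 = 6(7t + 5), so 6 | L[k+1].
This completes the inductive step, so 6 | L[n] for all n ≥ 0.

6 | L[n]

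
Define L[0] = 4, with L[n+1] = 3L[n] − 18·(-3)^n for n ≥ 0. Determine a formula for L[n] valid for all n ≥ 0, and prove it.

Claim: L[n] = 3^n + 3·(-3)^n.

Base case: L[0] = 4, and 3^0 + 3·(-3)^0 = 1 + 3 = 4.
Assume L[j] = 3^j + 3·(-3)^j for some j ≥ 0.
Then L[j+1] = 3L[j] − 18·(-3)^j = 3·(3^j + 3·(-3)^j) − 18·(-3)^j = 3^{j+1} + 9·(-3)^j − 18·(-3)^j = 3^{j+1} − 9·(-3)^j = 3^{j+1} + 3·(-3)^{j+1}.
This completes the inductive step, so L[n] = 3^n + 3·(-3)^n for all n ≥ 0.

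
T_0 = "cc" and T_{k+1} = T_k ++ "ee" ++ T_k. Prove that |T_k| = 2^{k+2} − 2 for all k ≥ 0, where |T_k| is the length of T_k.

Base case: |T_0| = 2, and 2^{0+2} − 2 = 2.
Assume |T_r| = 2^{r+2} − 2.
Then |T_{r+1}| = |T_r| + 2 + |T_r| = 2|T_r| + 2 = 2(2^{r+2} − 2) + 2 = 2^{r+3} − 4 + 2 = 2^{r+3} − 2.
This completes the inductive step, so |T_k| = 2^{k+2} − 2 for all k ≥ 0.

|T_k| = 2^{k+2} − 2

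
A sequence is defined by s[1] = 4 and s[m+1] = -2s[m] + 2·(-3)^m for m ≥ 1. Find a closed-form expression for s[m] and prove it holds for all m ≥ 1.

Claim: s[m] = (-2)^m − 2·(-3)^m.

Base case: s[1] = 4, and (-2)^1 − 2·(-3)^1 = -2 + 6 = 4.
Assume s[j] = (-2)^j − 2·(-3)^j for some j ≥ 1.
Then s[j+1] = -2s[j] + 2·(-3)^j = -2·((-2)^j − 2·(-3)^j) + 2·(-3)^j = (-2)^{j+1} + 4·(-3)^j + 2·(-3)^j = (-2)^{j+1} + 6·(-3)^j = (-2)^{j+1} − 2·(-3)^{j+1}.
So the formula holds for j+1, and by induction s[m] = (-2)^m − 2·(-3)^m for all m ≥ 1.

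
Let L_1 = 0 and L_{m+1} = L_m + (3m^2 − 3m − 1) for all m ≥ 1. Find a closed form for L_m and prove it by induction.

Claim: L_m = m^3 − 3m^2 + m + 1.

Base case: L_1 = 0, and 1^3 − 3·1^2 + 1 + 1 = 0.
Assume L_j = j^3 − 3j^2 + j + 1.
Then L_{j+1} = L_j + (3j^2 − 3j − 1) = (j^3 − 3j^2 + j + 1) + (3j^2 − 3j − 1) = j^3 − 2j,
and (j+1)^3 − 3·(j+1)^2 + (j+1) + 1 = j^3 − 2j.
This completes the inductive step, so L_m = m^3 − 3m^2 + m + 1 for all m ≥ 1.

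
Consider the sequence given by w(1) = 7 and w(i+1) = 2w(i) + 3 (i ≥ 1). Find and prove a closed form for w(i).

Claim: w(i) = 5·2^i − 3.

Base case: w(1) = 7, and 5·2^1 − 3 = 10 − 3 = 7.
Assume w(k) = 5·2^k − 3 for some k ≥ 1.
Then w(k+1) = 2w(k) + 3 = 2·(5·2^k − 3) + 3 = 10·2^k − 6 + 3 = 5·2^{k+1} − 3.
This completes the inductive step, so w(i) = 5·2^i − 3 for all i ≥ 1.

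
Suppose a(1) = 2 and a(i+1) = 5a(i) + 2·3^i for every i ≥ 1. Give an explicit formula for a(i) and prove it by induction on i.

Claim: a(i) = 5^i − 3^i.

Base case: a(1) = 2, and 5^1 − 3^1 = 5 − 3 = 2.
Assume a(k) = 5^k − 3^k for some k ≥ 1.
Then a(k+1) = 5a(k) + 2·3^k = 5·(5^k − 3^k) + 2·3^k = 5^{k+1} − 5·3^k + 2·3^k = 5^{k+1} − 3·3^k = 5^{k+1} − 3^{k+1}.
By induction, a(i) = 5^i − 3^i for all i ≥ 1.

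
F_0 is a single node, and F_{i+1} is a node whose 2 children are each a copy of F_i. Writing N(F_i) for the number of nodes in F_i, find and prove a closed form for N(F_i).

Claim: N(F_i) = 2^{i+1} − 1.

Base case: N(F_0) = 1, and 2^{0+1} − 1 = 1.
Assume N(F_k) = 2^{k+1} − 1.
Then N(F_{k+1}) = 1 + 2N(F_k) = 1 + 2(2^{k+1} − 1) = 2^{k+2} − 2 + 1 = 2^{k+2} − 1.
This completes the inductive step, so N(F_i) = 2^{i+1} − 1 for all i ≥ 0.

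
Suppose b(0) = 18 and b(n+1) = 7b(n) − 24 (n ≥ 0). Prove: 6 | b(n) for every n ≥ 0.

Base case: b(0) = 18 = 6·3, so 6 | b(0).
Assume 6 | b(m), so b(m) = 6t for some integer t.
Then b(m+1) = 7b(m) − 24 = 7·(6t) − 24 = 6(7t − 4), so 6 | b(m+1).
Hence 6 | b(n) for every n ≥ 0, by induction.

6 | b(n)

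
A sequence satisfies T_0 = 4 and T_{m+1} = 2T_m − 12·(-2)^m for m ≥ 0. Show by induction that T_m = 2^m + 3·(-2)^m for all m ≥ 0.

Base case: T_0 = 4, and 2^0 + 3·(-2)^0 = 1 + 3 = 4.
Assume T_j = 2^j + 3·(-2)^j for some j ≥ 0.
Then T_{j+1} = 2T_j − 12·(-2)^j = 2·(2^j + 3·(-2)^j) − 12·(-2)^j = 2^{j+1} + 6·(-2)^j − 12·(-2)^j = 2^{j+1} − 6·(-2)^j = 2^{j+1} + 3·(-2)^{j+1}.
Hence T_m = 2^m + 3·(-2)^m for every m ≥ 0, by induction.

T_m = 2^m + 3·(-2)^m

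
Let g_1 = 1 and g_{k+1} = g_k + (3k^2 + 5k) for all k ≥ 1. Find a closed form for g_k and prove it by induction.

Claim: g_k = k^3 + k^2 − 2k + 1.

Base case: g_1 = 1, and 1^3 + 1^2 − 2·1 + 1 = 1.
Assume g_r = r^3 + r^2 − 2r + 1.
Then g_{r+1} = g_r + (3r^2 + 5r) = (r^3 + r^2 − 2r + 1) + (3r^2 + 5r) = r^3 + 4r^2 + 3r + 1,
and (r+1)^3 + (r+1)^2 − 2·(r+1) + 1 = r^3 + 4r^2 + 3r + 1.
Hence g_k = k^3 + k^2 − 2k + 1 for every k ≥ 1, by induction.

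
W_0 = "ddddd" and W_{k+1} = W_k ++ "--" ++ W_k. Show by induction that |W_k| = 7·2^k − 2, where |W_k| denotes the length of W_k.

Base case: |W_0| = 5, and 7·2^0 − 2 = 5.
Assume |W_m| = 7·2^m − 2.
Then |W_{m+1}| = |W_m| + 2 + |W_m| = 2|W_m| + 2 = 2(7·2^m − 2) + 2 = 7·2^{m+1} − 4 + 2 = 7·2^{m+1} − 2.
So the formula holds for m+1, and by induction |W_k| = 7·2^k − 2 for all k ≥ 0.

|W_k| = 7·2^k − 2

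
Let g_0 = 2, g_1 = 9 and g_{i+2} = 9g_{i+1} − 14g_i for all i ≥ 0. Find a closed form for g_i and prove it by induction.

Claim: g_i = 7^i + 2^i.

Base cases: g_0 = 2 and 7^0 + 2^0 = 2; g_1 = 9 and 7^1 + 2^1 = 9.
Assume g_j = 7^j + 2^j for all 0 ≤ j ≤ k, where k ≥ 1.
Then g_{k+1} = 9g_k − 14g_{k−1} = 9·(7^k + 2^k) − 14·(7^{k−1} + 2^{k−1}) = (9·7 − 14)7^{k−1} + (9·2 − 14)2^{k−1} = 49·7^{k−1} + 4·2^{k−1} = 7^{k+1} + 2^{k+1}.
This completes the inductive step, so g_i = 7^i + 2^i for all i ≥ 0.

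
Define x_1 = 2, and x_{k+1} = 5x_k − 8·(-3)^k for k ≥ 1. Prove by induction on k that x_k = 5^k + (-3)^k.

Base case: x_1 = 2, and 5^1 + (-3)^1 = 5 − 3 = 2.
Assume x_m = 5^m + (-3)^m for some m ≥ 1.
Then x_{m+1} = 5x_m − 8·(-3)^m = 5·(5^m + (-3)^m) − 8·(-3)^m = 5^{m+1} + 5·(-3)^m − 8·(-3)^m = 5^{m+1} − 3·(-3)^m = 5^{m+1} + (-3)^{m+1}.
This completes the inductive step, so x_k = 5^k + (-3)^k for all k ≥ 1.

x_k = 5^k + (-3)^k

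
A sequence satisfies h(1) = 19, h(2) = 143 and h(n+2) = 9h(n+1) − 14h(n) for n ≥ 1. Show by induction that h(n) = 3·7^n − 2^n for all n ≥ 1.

Base cases: h(1) = 19 and 3·7^1 − 2^1 = 19; h(2) = 143 and 3·7^2 − 2^2 = 143.
Assume h(j) = 3·7^j − 2^j for all 1 ≤ j ≤ k, where k ≥ 2.
Then h(k+1) = 9h(k) − 14h(k−1) = 9·(3·7^k − 2^k) − 14·(3·7^{k−1} − 2^{k−1}) = 3·(9·7 − 14)7^{k−1} − (9·2 − 14)2^{k−1} = 147·7^{k−1} − 4·2^{k−1} = 3·7^{k+1} − 2^{k+1}.
This completes the inductive step, so h(n) = 3·7^n − 2^n for all n ≥ 1.

h(n) = 3·7^n − 2^n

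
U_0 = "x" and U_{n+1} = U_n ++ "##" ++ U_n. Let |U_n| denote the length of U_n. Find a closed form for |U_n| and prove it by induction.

Claim: |U_n| = 3·2^n − 2.

Base case: |U_0| = 1, and 3·2^0 − 2 = 1.
Assume |U_k| = 3·2^k − 2.
Then |U_{k+1}| = |U_k| + 2 + |U_k| = 2|U_k| + 2 = 2(3·2^k − 2) + 2 = 3·2^{k+1} − 4 + 2 = 3·2^{k+1} − 2.
By induction, |U_n| = 3·2^n − 2 for all n ≥ 0.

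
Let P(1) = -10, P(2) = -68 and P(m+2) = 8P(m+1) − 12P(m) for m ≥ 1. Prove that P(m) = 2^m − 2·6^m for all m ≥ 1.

Base cases: P(1) = -10 and 2^1 − 2·6^1 = -10; P(2) = -68 and 2^2 − 2·6^2 = -68.
Assume P(j) = 2^j − 2·6^j for all 1 ≤ j ≤ k, where k ≥ 2.
Then P(k+1) = 8P(k) − 12P(k−1) = 8·(2^k − 2·6^k) − 12·(2^{k−1} − 2·6^{k−1}) = (8·2 − 12)2^{k−1} − 2·(8·6 − 12)6^{k−1} = 4·2^{k−1} − 72·6^{k−1} = 2^{k+1} − 2·6^{k+1}.
This completes the inductive step, so P(m) = 2^m − 2·6^m for all m ≥ 1.

P(m) = 2^m − 2·6^m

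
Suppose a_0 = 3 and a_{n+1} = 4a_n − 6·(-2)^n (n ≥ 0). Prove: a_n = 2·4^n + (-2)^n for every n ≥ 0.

Base case: a_0 = 3, and 2·4^0 + (-2)^0 = 2 + 1 = 3.
Assume a_r = 2·4^r + (-2)^r for some r ≥ 0.
Then a_{r+1} = 4a_r − 6·(-2)^r = 4·(2·4^r + (-2)^r) − 6·(-2)^r = 2·4^{r+1} + 4·(-2)^r − 6·(-2)^r = 2·4^{r+1} − 2·(-2)^r = 2·4^{r+1} + (-2)^{r+1}.
Hence a_n = 2·4^n + (-2)^n for every n ≥ 0, by induction.

a_n = 2·4^n + (-2)^n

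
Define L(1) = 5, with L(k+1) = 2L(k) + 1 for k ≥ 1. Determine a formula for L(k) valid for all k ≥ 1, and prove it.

Claim: L(k) = 3·2^k − 1.

Base case: L(1) = 5, and 3·2^1 − 1 = 6 − 1 = 5.
Assume L(r) = 3·2^r − 1 for some r ≥ 1.
Then L(r+1) = 2L(r) + 1 = 2·(3·2^r − 1) + 1 = 6·2^r − 2 + 1 = 3·2^{r+1} − 1.
Hence L(k) = 3·2^k − 1 for every k ≥ 1, by induction.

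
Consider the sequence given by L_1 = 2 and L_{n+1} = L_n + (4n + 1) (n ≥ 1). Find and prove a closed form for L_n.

Claim: L_n = 2n^2 − n + 1.

Base case: L_1 = 2, and 2·1^2 − 1 + 1 = 2.
Assume L_m = 2m^2 − m + 1.
Then L_{m+1} = L_m + (4m + 1) = (2m^2 − m + 1) + (4m + 1) = 2m^2 + 3m + 2,
and 2·(m+1)^2 − (m+1) + 1 = 2m^2 + 3m + 2.
This completes the inductive step, so L_n = 2n^2 − n + 1 for all n ≥ 1.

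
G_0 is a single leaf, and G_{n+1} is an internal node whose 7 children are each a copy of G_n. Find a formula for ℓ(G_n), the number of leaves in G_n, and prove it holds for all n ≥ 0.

Claim: ℓ(G_n) = 7^n.

Base case: ℓ(G_0) = 1, and 7^0 = 1.
Assume ℓ(G_k) = 7^k.
Then ℓ(G_{k+1}) = 7·ℓ(G_k) = 7·7^k = 7^{k+1}.
By induction, ℓ(G_n) = 7^n for all n ≥ 0.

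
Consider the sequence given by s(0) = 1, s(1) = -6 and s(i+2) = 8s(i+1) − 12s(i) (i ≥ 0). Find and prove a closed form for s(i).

Claim: s(i) = 3·2^i − 2·6^i.

Base cases: s(0) = 1 and 3·2^0 − 2·6^0 = 1; s(1) = -6 and 3·2^1 − 2·6^1 = -6.
Assume s(j) = 3·2^j − 2·6^j for all 0 ≤ j ≤ m, where m ≥ 1.
Then s(m+1) = 8s(m) − 12s(m−1) = 8·(3·2^m − 2·6^m) − 12·(3·2^{m−1} − 2·6^{m−1}) = 3·(8·2 − 12)2^{m−1} − 2·(8·6 − 12)6^{m−1} = 12·2^{m−1} − 72·6^{m−1} = 3·2^{m+1} − 2·6^{m+1}.
So the formula holds for m+1, and by strong induction s(i) = 3·2^i − 2·6^i for all i ≥ 0.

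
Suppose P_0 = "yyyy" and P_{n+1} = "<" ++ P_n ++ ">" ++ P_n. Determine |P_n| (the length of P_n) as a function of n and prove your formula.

Claim: |P_n| = 6·2^n − 2.

Base case: |P_0| = 4, and 6·2^0 − 2 = 4.
Assume |P_r| = 6·2^r − 2.
Then |P_{r+1}| = 1 + |P_r| + 1 + |P_r| = 2|P_r| + 2 = 2(6·2^r − 2) + 2 = 6·2^{r+1} − 4 + 2 = 6·2^{r+1} − 2.
By induction, |P_n| = 6·2^n − 2 for all n ≥ 0.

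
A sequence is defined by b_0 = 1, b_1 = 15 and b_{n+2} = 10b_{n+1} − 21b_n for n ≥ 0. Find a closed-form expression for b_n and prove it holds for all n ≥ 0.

Claim: b_n = 3·7^n − 2·3^n.

Base cases: b_0 = 1 and 3·7^0 − 2·3^0 = 1; b_1 = 15 and 3·7^1 − 2·3^1 = 15.
Assume b_i = 3·7^i − 2·3^i for all 0 ≤ i ≤ j, where j ≥ 1.
Then b_{j+1} = 10b_j − 21b_{j−1} = 10·(3·7^j − 2·3^j) − 21·(3·7^{j−1} − 2·3^{j−1}) = 3·(10·7 − 21)7^{j−1} − 2·(10·3 − 21)3^{j−1} = 147·7^{j−1} − 18·3^{j−1} = 3·7^{j+1} − 2·3^{j+1}.
By strong induction, b_n = 3·7^n − 2·3^n for all n ≥ 0.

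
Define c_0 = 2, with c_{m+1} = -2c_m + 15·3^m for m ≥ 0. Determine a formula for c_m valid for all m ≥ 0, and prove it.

Claim: c_m = -(-2)^m + 3·3^m.

Base case: c_0 = 2, and -(-2)^0 + 3·3^0 = -1 + 3 = 2.
Assume c_k = -(-2)^k + 3·3^k for some k ≥ 0.
Then c_{k+1} = -2c_k + 15·3^k = -2·(-(-2)^k + 3·3^k) + 15·3^k = -(-2)^{k+1} − 6·3^k + 15·3^k = -(-2)^{k+1} + 9·3^k = -(-2)^{k+1} + 3·3^{k+1}.
This completes the inductive step, so c_m = -(-2)^m + 3·3^m for all m ≥ 0.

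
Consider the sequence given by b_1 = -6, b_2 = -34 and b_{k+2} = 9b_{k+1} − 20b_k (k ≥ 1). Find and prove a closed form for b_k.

Claim: b_k = 4^k − 2·5^k.

Base cases: b_1 = -6 and 4^1 − 2·5^1 = -6; b_2 = -34 and 4^2 − 2·5^2 = -34.
Assume b_j = 4^j − 2·5^j for all 1 ≤ j ≤ r, where r ≥ 2.
Then b_{r+1} = 9b_r − 20b_{r−1} = 9·(4^r − 2·5^r) − 20·(4^{r−1} − 2·5^{r−1}) = (9·4 − 20)4^{r−1} − 2·(9·5 − 20)5^{r−1} = 16·4^{r−1} − 50·5^{r−1} = 4^{r+1} − 2·5^{r+1}.
This completes the inductive step, so b_k = 4^k − 2·5^k for all k ≥ 1.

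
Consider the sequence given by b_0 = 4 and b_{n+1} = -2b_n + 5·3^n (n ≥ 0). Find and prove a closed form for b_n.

Claim: b_n = 3·(-2)^n + 3^n.

Base case: b_0 = 4, and 3·(-2)^0 + 3^0 = 3 + 1 = 4.
Assume b_j = 3·(-2)^j + 3^j for some j ≥ 0.
Then b_{j+1} = -2b_j + 5·3^j = -2·(3·(-2)^j + 3^j) + 5·3^j = 3·(-2)^{j+1} − 2·3^j + 5·3^j = 3·(-2)^{j+1} + 3·3^j = 3·(-2)^{j+1} + 3^{j+1}.
So the formula holds for j+1, and by induction b_n = 3·(-2)^n + 3^n for all n ≥ 0.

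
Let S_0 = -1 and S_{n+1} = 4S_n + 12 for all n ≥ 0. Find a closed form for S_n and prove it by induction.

Claim: S_n = 3·4^n − 4.

Base case: S_0 = -1, and 3·4^0 − 4 = 3 − 4 = -1.
Assume S_k = 3·4^k − 4 for some k ≥ 0.
Then S_{k+1} = 4S_k + 12 = 4·(3·4^k − 4) + 12 = 12·4^k − 16 + 12 = 3·4^{k+1} − 4.
This completes the inductive step, so S_n = 3·4^n − 4 for all n ≥ 0.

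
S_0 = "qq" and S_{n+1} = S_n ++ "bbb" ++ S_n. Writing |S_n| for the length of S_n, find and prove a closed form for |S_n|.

Claim: |S_n| = 5·2^n − 3.

Base case: |S_0| = 2, and 5·2^0 − 3 = 2.
Assume |S_j| = 5·2^j − 3.
Then |S_{j+1}| = |S_j| + 3 + |S_j| = 2|S_j| + 3 = 2(5·2^j − 3) + 3 = 5·2^{j+1} − 6 + 3 = 5·2^{j+1} − 3.
By induction, |S_n| = 5·2^n − 3 for all n ≥ 0.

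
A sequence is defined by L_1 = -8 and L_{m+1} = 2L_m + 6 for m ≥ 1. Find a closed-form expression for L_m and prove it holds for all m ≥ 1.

Claim: L_m = -2^m − 6.

Base case: L_1 = -8, and -2^1 − 6 = -2 − 6 = -8.
Assume L_k = -2^k − 6 for some k ≥ 1.
Then L_{k+1} = 2L_k + 6 = 2·(-2^k − 6) + 6 = -2^{k+1} − 12 + 6 = -2^{k+1} − 6.
By induction, L_m = -2^m − 6 for all m ≥ 1.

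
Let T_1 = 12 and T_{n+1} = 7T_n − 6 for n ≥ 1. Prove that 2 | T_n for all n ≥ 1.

Base case: T_1 = 12 = 2·6, so 2 | T_1.
Assume 2 | T_j, so T_j = 2t for some integer t.
Then T_{j+1} = 7T_j − 6 = 7·(2t) − 6 = 2(7t − 3), so 2 | T_{j+1}.
This completes the inductive step, so 2 | T_n for all n ≥ 1.

2 | T_n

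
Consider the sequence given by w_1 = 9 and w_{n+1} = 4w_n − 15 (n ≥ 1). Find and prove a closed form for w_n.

Claim: w_n = 4^n + 5.

Base case: w_1 = 9, and 4^1 + 5 = 4 + 5 = 9.
Assume w_r = 4^r + 5 for some r ≥ 1.
Then w_{r+1} = 4w_r − 15 = 4·(4^r + 5) − 15 = 4^{r+1} + 20 − 15 = 4^{r+1} + 5.
Hence w_n = 4^n + 5 for every n ≥ 1, by induction.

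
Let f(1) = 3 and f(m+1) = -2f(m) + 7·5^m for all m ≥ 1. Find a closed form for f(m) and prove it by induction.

Claim: f(m) = (-2)^m + 5^m.

Base case: f(1) = 3, and (-2)^1 + 5^1 = -2 + 5 = 3.
Assume f(r) = (-2)^r + 5^r for some r ≥ 1.
Then f(r+1) = -2f(r) + 7·5^r = -2·((-2)^r + 5^r) + 7·5^r = (-2)^{r+1} − 2·5^r + 7·5^r = (-2)^{r+1} + 5·5^r = (-2)^{r+1} + 5^{r+1}.
This completes the inductive step, so f(m) = (-2)^m + 5^m for all m ≥ 1.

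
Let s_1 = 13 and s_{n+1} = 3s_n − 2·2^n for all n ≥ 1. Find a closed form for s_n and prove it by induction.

Claim: s_n = 3·3^n + 2·2^n.

Base case: s_1 = 13, and 3·3^1 + 2·2^1 = 9 + 4 = 13.
Assume s_k = 3·3^k + 2·2^k for some k ≥ 1.
Then s_{k+1} = 3s_k − 2·2^k = 3·(3·3^k + 2·2^k) − 2·2^k = 3·3^{k+1} + 6·2^k − 2·2^k = 3·3^{k+1} + 4·2^k = 3·3^{k+1} + 2·2^{k+1}.
This completes the inductive step, so s_n = 3·3^n + 2·2^n for all n ≥ 1.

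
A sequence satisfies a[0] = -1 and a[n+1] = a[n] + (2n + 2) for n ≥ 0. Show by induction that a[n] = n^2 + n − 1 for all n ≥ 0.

Base case: a[0] = -1, and 0^2 + 0 − 1 = -1.
Assume a[k] = k^2 + k − 1.
Then a[k+1] = a[k] + (2k + 2) = (k^2 + k − 1) + (2k + 2) = k^2 + 3k + 1,
and (k+1)^2 + (k+1) − 1 = k^2 + 3k + 1.
Hence a[n] = n^2 + n − 1 for every n ≥ 0, by induction.

a[n] = n^2 + n − 1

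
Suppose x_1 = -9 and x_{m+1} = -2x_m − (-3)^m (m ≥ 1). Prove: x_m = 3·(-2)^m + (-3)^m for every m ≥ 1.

Base case: x_1 = -9, and 3·(-2)^1 + (-3)^1 = -6 − 3 = -9.
Assume x_k = 3·(-2)^k + (-3)^k for some k ≥ 1.
Then x_{k+1} = -2x_k − (-3)^k = -2·(3·(-2)^k + (-3)^k) − (-3)^k = 3·(-2)^{k+1} − 2·(-3)^k − (-3)^k = 3·(-2)^{k+1} − 3·(-3)^k = 3·(-2)^{k+1} + (-3)^{k+1}.
This completes the inductive step, so x_m = 3·(-2)^m + (-3)^m for all m ≥ 1.

x_m = 3·(-2)^m + (-3)^m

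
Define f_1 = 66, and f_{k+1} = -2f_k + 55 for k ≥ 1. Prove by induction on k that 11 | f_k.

Base case: f_1 = 66 = 11·6, so 11 | f_1.
Assume 11 | f_j, so f_j = 11t for some integer t.
Then f_{j+1} = -2f_j + 55 = -2·(11t) + 55 = 11(-2t + 5), so 11 | f_{j+1}.
Hence 11 | f_k for every k ≥ 1, by induction.

11 | f_k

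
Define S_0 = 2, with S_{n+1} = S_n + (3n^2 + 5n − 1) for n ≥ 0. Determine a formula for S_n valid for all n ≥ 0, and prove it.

Claim: S_n = n^3 + n^2 − 3n + 2.

Base case: S_0 = 2, and 0^3 + 0^2 − 3·0 + 2 = 2.
Assume S_k = k^3 + k^2 − 3k + 2.
Then S_{k+1} = S_k + (3k^2 + 5k − 1) = (k^3 + k^2 − 3k + 2) + (3k^2 + 5k − 1) = k^3 + 4k^2 + 2k + 1,
and (k+1)^3 + (k+1)^2 − 3·(k+1) + 2 = k^3 + 4k^2 + 2k + 1.
This completes the inductive step, so S_n = n^3 + n^2 − 3n + 2 for all n ≥ 0.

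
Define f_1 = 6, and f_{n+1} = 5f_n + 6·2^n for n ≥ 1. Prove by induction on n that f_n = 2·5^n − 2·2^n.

Base case: f_1 = 6, and 2·5^1 − 2·2^1 = 10 − 4 = 6.
Assume f_m = 2·5^m − 2·2^m for some m ≥ 1.
Then f_{m+1} = 5f_m + 6·2^m = 5·(2·5^m − 2·2^m) + 6·2^m = 2·5^{m+1} − 10·2^m + 6·2^m = 2·5^{m+1} − 4·2^m = 2·5^{m+1} − 2·2^{m+1}.
Hence f_n = 2·5^n − 2·2^n for every n ≥ 1, by induction.

f_n = 2·5^n − 2·2^n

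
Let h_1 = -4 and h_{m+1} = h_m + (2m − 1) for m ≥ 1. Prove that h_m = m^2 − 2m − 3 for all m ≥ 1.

Base case: h_1 = -4, and 1^2 − 2·1 − 3 = -4.
Assume h_k = k^2 − 2k − 3.
Then h_{k+1} = h_k + (2k − 1) = (k^2 − 2k − 3) + (2k − 1) = k^2 − 4,
and (k+1)^2 − 2·(k+1) − 3 = k^2 − 4.
By induction, h_m = m^2 − 2m − 3 for all m ≥ 1.

h_m = m^2 − 2m − 3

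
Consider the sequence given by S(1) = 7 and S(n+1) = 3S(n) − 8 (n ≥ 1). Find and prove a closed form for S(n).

Claim: S(n) = 3^n + 4.

Base case: S(1) = 7, and 3^1 + 4 = 3 + 4 = 7.
Assume S(m) = 3^m + 4 for some m ≥ 1.
Then S(m+1) = 3S(m) − 8 = 3·(3^m + 4) − 8 = 3^{m+1} + 12 − 8 = 3^{m+1} + 4.
Hence S(n) = 3^n + 4 for every n ≥ 1, by induction.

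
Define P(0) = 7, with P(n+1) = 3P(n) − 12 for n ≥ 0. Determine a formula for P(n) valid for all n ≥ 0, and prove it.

Claim: P(n) = 3^n + 6.

Base case: P(0) = 7, and 3^0 + 6 = 1 + 6 = 7.
Assume P(m) = 3^m + 6 for some m ≥ 0.
Then P(m+1) = 3P(m) − 12 = 3·(3^m + 6) − 12 = 3^{m+1} + 18 − 12 = 3^{m+1} + 6.
This completes the inductive step, so P(n) = 3^n + 6 for all n ≥ 0.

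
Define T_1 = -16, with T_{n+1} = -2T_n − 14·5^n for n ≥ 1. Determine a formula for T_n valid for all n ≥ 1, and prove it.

Claim: T_n = 3·(-2)^n − 2·5^n.

Base case: T_1 = -16, and 3·(-2)^1 − 2·5^1 = -6 − 10 = -16.
Assume T_r = 3·(-2)^r − 2·5^r for some r ≥ 1.
Then T_{r+1} = -2T_r − 14·5^r = -2·(3·(-2)^r − 2·5^r) − 14·5^r = 3·(-2)^{r+1} + 4·5^r − 14·5^r = 3·(-2)^{r+1} − 10·5^r = 3·(-2)^{r+1} − 2·5^{r+1}.
By induction, T_n = 3·(-2)^n − 2·5^n for all n ≥ 1.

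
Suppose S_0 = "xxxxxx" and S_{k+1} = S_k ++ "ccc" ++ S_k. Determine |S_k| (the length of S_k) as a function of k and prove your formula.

Claim: |S_k| = 9·2^k − 3.

Base case: |S_0| = 6, and 9·2^0 − 3 = 6.
Assume |S_m| = 9·2^m − 3.
Then |S_{m+1}| = |S_m| + 3 + |S_m| = 2|S_m| + 3 = 2(9·2^m − 3) + 3 = 9·2^{m+1} − 6 + 3 = 9·2^{m+1} − 3.
So the formula holds for m+1, and by induction |S_k| = 9·2^k − 3 for all k ≥ 0.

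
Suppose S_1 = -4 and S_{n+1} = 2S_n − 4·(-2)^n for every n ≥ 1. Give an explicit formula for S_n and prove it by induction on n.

Claim: S_n = -2^n + (-2)^n.

Base case: S_1 = -4, and -2^1 + (-2)^1 = -2 − 2 = -4.
Assume S_m = -2^m + (-2)^m for some m ≥ 1.
Then S_{m+1} = 2S_m − 4·(-2)^m = 2·(-2^m + (-2)^m) − 4·(-2)^m = -2^{m+1} + 2·(-2)^m − 4·(-2)^m = -2^{m+1} − 2·(-2)^m = -2^{m+1} + (-2)^{m+1}.
So the formula holds for m+1, and by induction S_n = -2^n + (-2)^n for all n ≥ 1.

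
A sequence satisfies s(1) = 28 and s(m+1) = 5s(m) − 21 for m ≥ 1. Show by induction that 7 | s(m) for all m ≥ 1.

Base case: s(1) = 28 = 7·4, so 7 | s(1).
Assume 7 | s(j), so s(j) = 7t for some integer t.
Then s(j+1) = 5s(j) − 21 = 5·(7t) − 21 = 7(5t − 3), so 7 | s(j+1).
This completes the inductive step, so 7 | s(m) for all m ≥ 1.

7 | s(m)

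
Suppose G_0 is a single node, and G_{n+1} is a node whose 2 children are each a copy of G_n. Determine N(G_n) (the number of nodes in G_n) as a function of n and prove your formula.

Claim: N(G_n) = 2^{n+1} − 1.

Base case: N(G_0) = 1, and 2^{0+1} − 1 = 1.
Assume N(G_m) = 2^{m+1} − 1.
Then N(G_{m+1}) = 1 + 2N(G_m) = 1 + 2(2^{m+1} − 1) = 2^{m+2} − 2 + 1 = 2^{m+2} − 1.
So the formula holds for m+1, and by induction N(G_n) = 2^{n+1} − 1 for all n ≥ 0.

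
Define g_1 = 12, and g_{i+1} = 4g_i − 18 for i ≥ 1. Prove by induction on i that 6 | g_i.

Base case: g_1 = 12 = 6·2, so 6 | g_1.
Assume 6 | g_j, so g_j = 6t for some integer t.
Then g_{j+1} = 4g_j − 18 = 4·(6t) − 18 = 6(4t − 3), so 6 | g_{j+1}.
By induction, 6 | g_i for all i ≥ 1.

6 | g_i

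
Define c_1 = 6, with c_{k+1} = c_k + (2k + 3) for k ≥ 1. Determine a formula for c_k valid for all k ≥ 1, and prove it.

Claim: c_k = k^2 + 2k + 3.

Base case: c_1 = 6, and 1^2 + 2·1 + 3 = 6.
Assume c_m = m^2 + 2m + 3.
Then c_{m+1} = c_m + (2m + 3) = (m^2 + 2m + 3) + (2m + 3) = m^2 + 4m + 6,
and (m+1)^2 + 2·(m+1) + 3 = m^2 + 4m + 6.
Hence c_k = k^2 + 2k + 3 for every k ≥ 1, by induction.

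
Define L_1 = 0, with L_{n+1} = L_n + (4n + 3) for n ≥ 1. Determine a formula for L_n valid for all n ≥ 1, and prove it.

Claim: L_n = 2n^2 + n − 3.

Base case: L_1 = 0, and 2·1^2 + 1 − 3 = 0.
Assume L_j = 2j^2 + j − 3.
Then L_{j+1} = L_j + (4j + 3) = (2j^2 + j − 3) + (4j + 3) = 2j^2 + 5j,
and 2·(j+1)^2 + (j+1) − 3 = 2j^2 + 5j.
This completes the inductive step, so L_n = 2n^2 + n − 3 for all n ≥ 1.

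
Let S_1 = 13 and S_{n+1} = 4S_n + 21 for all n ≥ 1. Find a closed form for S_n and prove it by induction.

Claim: S_n = 5·4^n − 7.

Base case: S_1 = 13, and 5·4^1 − 7 = 20 − 7 = 13.
Assume S_m = 5·4^m − 7 for some m ≥ 1.
Then S_{m+1} = 4S_m + 21 = 4·(5·4^m − 7) + 21 = 20·4^m − 28 + 21 = 5·4^{m+1} − 7.
By induction, S_n = 5·4^n − 7 for all n ≥ 1.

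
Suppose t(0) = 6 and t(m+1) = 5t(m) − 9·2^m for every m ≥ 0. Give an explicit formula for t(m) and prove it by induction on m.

Claim: t(m) = 3·5^m + 3·2^m.

Base case: t(0) = 6, and 3·5^0 + 3·2^0 = 3 + 3 = 6.
Assume t(k) = 3·5^k + 3·2^k for some k ≥ 0.
Then t(k+1) = 5t(k) − 9·2^k = 5·(3·5^k + 3·2^k) − 9·2^k = 3·5^{k+1} + 15·2^k − 9·2^k = 3·5^{k+1} + 6·2^k = 3·5^{k+1} + 3·2^{k+1}.
Hence t(m) = 3·5^m + 3·2^m for every m ≥ 0, by induction.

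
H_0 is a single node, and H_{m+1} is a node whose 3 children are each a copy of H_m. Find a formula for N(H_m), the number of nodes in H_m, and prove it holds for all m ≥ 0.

Claim: N(H_m) = (3^{m+1} − 1)/2.

Base case: N(H_0) = 1, and (3^{0+1} − 1)/2 = 1.
Assume N(H_r) = (3^{r+1} − 1)/2.
Then N(H_{r+1}) = 1 + 3N(H_r) = 1 + 3·(3^{r+1} − 1)/2 = 1 + (3^{r+2} − 3)/2 = (2 + 3^{r+2} − 3)/2 = (3^{r+2} − 1)/2.
This completes the inductive step, so N(H_m) = (3^{m+1} − 1)/2 for all m ≥ 0.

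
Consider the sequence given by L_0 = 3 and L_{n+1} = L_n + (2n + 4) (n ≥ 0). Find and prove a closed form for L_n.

Claim: L_n = n^2 + 3n + 3.

Base case: L_0 = 3, and 0^2 + 3·0 + 3 = 3.
Assume L_r = r^2 + 3r + 3.
Then L_{r+1} = L_r + (2r + 4) = (r^2 + 3r + 3) + (2r + 4) = r^2 + 5r + 7,
and (r+1)^2 + 3·(r+1) + 3 = r^2 + 5r + 7.
By induction, L_n = n^2 + 3n + 3 for all n ≥ 0.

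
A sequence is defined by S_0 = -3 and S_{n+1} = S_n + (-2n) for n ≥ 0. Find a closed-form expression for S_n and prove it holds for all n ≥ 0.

Claim: S_n = -n^2 + n − 3.

Base case: S_0 = -3, and -0^2 + 0 − 3 = -3.
Assume S_j = -j^2 + j − 3.
Then S_{j+1} = S_j + (-2j) = (-j^2 + j − 3) + (-2j) = -j^2 − j − 3,
and -(j+1)^2 + (j+1) − 3 = -j^2 − j − 3.
By induction, S_n = -n^2 + n − 3 for all n ≥ 0.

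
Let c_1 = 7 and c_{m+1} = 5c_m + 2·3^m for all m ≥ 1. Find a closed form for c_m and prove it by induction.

Claim: c_m = 2·5^m − 3^m.

Base case: c_1 = 7, and 2·5^1 − 3^1 = 10 − 3 = 7.
Assume c_j = 2·5^j − 3^j for some j ≥ 1.
Then c_{j+1} = 5c_j + 2·3^j = 5·(2·5^j − 3^j) + 2·3^j = 2·5^{j+1} − 5·3^j + 2·3^j = 2·5^{j+1} − 3·3^j = 2·5^{j+1} − 3^{j+1}.
This completes the inductive step, so c_m = 2·5^m − 3^m for all m ≥ 1.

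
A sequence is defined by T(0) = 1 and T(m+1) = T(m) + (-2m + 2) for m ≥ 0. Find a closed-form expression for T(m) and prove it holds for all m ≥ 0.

Claim: T(m) = -m^2 + 3m + 1.

Base case: T(0) = 1, and -0^2 + 3·0 + 1 = 1.
Assume T(j) = -j^2 + 3j + 1.
Then T(j+1) = T(j) + (-2j + 2) = (-j^2 + 3j + 1) + (-2j + 2) = -j^2 + j + 3,
and -(j+1)^2 + 3·(j+1) + 1 = -j^2 + j + 3.
Hence T(m) = -m^2 + 3m + 1 for every m ≥ 0, by induction.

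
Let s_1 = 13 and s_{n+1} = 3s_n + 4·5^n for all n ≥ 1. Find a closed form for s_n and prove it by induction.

Claim: s_n = 3^n + 2·5^n.

Base case: s_1 = 13, and 3^1 + 2·5^1 = 3 + 10 = 13.
Assume s_j = 3^j + 2·5^j for some j ≥ 1.
Then s_{j+1} = 3s_j + 4·5^j = 3·(3^j + 2·5^j) + 4·5^j = 3^{j+1} + 6·5^j + 4·5^j = 3^{j+1} + 10·5^j = 3^{j+1} + 2·5^{j+1}.
So the formula holds for j+1, and by induction s_n = 3^n + 2·5^n for all n ≥ 1.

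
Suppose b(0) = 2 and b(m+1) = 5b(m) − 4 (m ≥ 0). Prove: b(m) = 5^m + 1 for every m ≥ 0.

Base case: b(0) = 2, and 5^0 + 1 = 1 + 1 = 2.
Assume b(j) = 5^j + 1 for some j ≥ 0.
Then b(j+1) = 5b(j) − 4 = 5·(5^j + 1) − 4 = 5^{j+1} + 5 − 4 = 5^{j+1} + 1.
So the formula holds for j+1, and by induction b(m) = 5^m + 1 for all m ≥ 0.

b(m) = 5^m + 1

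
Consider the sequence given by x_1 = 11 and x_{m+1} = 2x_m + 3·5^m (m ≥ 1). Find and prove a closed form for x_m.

Claim: x_m = 3·2^m + 5^m.

Base case: x_1 = 11, and 3·2^1 + 5^1 = 6 + 5 = 11.
Assume x_j = 3·2^j + 5^j for some j ≥ 1.
Then x_{j+1} = 2x_j + 3·5^j = 2·(3·2^j + 5^j) + 3·5^j = 3·2^{j+1} + 2·5^j + 3·5^j = 3·2^{j+1} + 5·5^j = 3·2^{j+1} + 5^{j+1}.
Hence x_m = 3·2^m + 5^m for every m ≥ 1, by induction.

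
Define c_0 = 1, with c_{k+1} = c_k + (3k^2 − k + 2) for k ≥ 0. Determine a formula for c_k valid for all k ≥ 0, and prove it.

Claim: c_k = k^3 − 2k^2 + 3k + 1.

Base case: c_0 = 1, and 0^3 − 2·0^2 + 3·0 + 1 = 1.
Assume c_m = m^3 − 2m^2 + 3m + 1.
Then c_{m+1} = c_m + (3m^2 − m + 2) = (m^3 − 2m^2 + 3m + 1) + (3m^2 − m + 2) = m^3 + m^2 + 2m + 3,
and (m+1)^3 − 2·(m+1)^2 + 3·(m+1) + 1 = m^3 + m^2 + 2m + 3.
Hence c_k = k^3 − 2k^2 + 3k + 1 for every k ≥ 0, by induction.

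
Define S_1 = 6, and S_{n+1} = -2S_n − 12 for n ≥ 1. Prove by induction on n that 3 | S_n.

Base case: S_1 = 6 = 3·2, so 3 | S_1.
Assume 3 | S_r, so S_r = 3t for some integer t.
Then S_{r+1} = -2S_r − 12 = -2·(3t) − 12 = 3(-2t − 4), so 3 | S_{r+1}.
By induction, 3 | S_n for all n ≥ 1.

3 | S_n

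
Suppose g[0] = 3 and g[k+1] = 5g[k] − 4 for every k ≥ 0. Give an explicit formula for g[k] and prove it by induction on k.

Claim: g[k] = 2·5^k + 1.

Base case: g[0] = 3, and 2·5^0 + 1 = 2 + 1 = 3.
Assume g[r] = 2·5^r + 1 for some r ≥ 0.
Then g[r+1] = 5g[r] − 4 = 5·(2·5^r + 1) − 4 = 10·5^r + 5 − 4 = 2·5^{r+1} + 1.
By induction, g[k] = 2·5^k + 1 for all k ≥ 0.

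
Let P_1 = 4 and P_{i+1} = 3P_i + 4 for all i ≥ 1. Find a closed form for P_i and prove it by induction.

Claim: P_i = 2·3^i − 2.

Base case: P_1 = 4, and 2·3^1 − 2 = 6 − 2 = 4.
Assume P_k = 2·3^k − 2 for some k ≥ 1.
Then P_{k+1} = 3P_k + 4 = 3·(2·3^k − 2) + 4 = 6·3^k − 6 + 4 = 2·3^{k+1} − 2.
By induction, P_i = 2·3^i − 2 for all i ≥ 1.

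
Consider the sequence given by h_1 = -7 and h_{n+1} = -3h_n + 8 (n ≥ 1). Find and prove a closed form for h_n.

Claim: h_n = 3·(-3)^n + 2.

Base case: h_1 = -7, and 3·(-3)^1 + 2 = -9 + 2 = -7.
Assume h_r = 3·(-3)^r + 2 for some r ≥ 1.
Then h_{r+1} = -3h_r + 8 = -3·(3·(-3)^r + 2) + 8 = -9·(-3)^r − 6 + 8 = 3·(-3)^{r+1} + 2.
This completes the inductive step, so h_n = 3·(-3)^n + 2 for all n ≥ 1.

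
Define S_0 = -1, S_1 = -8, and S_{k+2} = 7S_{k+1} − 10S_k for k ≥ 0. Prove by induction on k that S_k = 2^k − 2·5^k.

Base cases: S_0 = -1 and 2^0 − 2·5^0 = -1; S_1 = -8 and 2^1 − 2·5^1 = -8.
Assume S_j = 2^j − 2·5^j for all 0 ≤ j ≤ m, where m ≥ 1.
Then S_{m+1} = 7S_m − 10S_{m−1} = 7·(2^m − 2·5^m) − 10·(2^{m−1} − 2·5^{m−1}) = (7·2 − 10)2^{m−1} − 2·(7·5 − 10)5^{m−1} = 4·2^{m−1} − 50·5^{m−1} = 2^{m+1} − 2·5^{m+1}.
By strong induction, S_k = 2^k − 2·5^k for all k ≥ 0.

S_k = 2^k − 2·5^k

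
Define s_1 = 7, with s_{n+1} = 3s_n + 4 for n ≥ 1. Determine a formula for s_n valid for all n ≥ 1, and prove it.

Claim: s_n = 3^{n+1} − 2.

Base case: s_1 = 7, and 3^{1+1} − 2 = 9 − 2 = 7.
Assume s_m = 3^{m+1} − 2 for some m ≥ 1.
Then s_{m+1} = 3s_m + 4 = 3·(3^{m+1} − 2) + 4 = 3^{m+2} − 6 + 4 = 3^{m+2} − 2.
Hence s_n = 3^{n+1} − 2 for every n ≥ 1, by induction.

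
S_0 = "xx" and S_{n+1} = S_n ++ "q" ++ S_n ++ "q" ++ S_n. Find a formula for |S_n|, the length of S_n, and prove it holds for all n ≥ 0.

Claim: |S_n| = 3^{n+1} − 1.

Base case: |S_0| = 2, and 3^{0+1} − 1 = 2.
Assume |S_r| = 3^{r+1} − 1.
Then |S_{r+1}| = 3|S_r| + 2 = 3(3^{r+1} − 1) + 2 = 3^{r+2} − 3 + 2 = 3^{r+2} − 1.
By induction, |S_n| = 3^{n+1} − 1 for all n ≥ 0.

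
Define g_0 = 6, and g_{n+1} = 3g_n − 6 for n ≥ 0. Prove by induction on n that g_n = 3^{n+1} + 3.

Base case: g_0 = 6, and 3^{0+1} + 3 = 3 + 3 = 6.
Assume g_j = 3^{j+1} + 3 for some j ≥ 0.
Then g_{j+1} = 3g_j − 6 = 3·(3^{j+1} + 3) − 6 = 3^{j+2} + 9 − 6 = 3^{j+2} + 3.
Hence g_n = 3^{n+1} + 3 for every n ≥ 0, by induction.

g_n = 3^{n+1} + 3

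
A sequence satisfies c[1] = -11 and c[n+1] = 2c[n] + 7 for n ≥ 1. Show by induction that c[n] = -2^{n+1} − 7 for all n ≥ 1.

Base case: c[1] = -11, and -2^{1+1} − 7 = -4 − 7 = -11.
Assume c[k] = -2^{k+1} − 7 for some k ≥ 1.
Then c[k+1] = 2c[k] + 7 = 2·(-2^{k+1} − 7) + 7 = -2^{k+2} − 14 + 7 = -2^{k+2} − 7.
So the formula holds for k+1, and by induction c[n] = -2^{n+1} − 7 for all n ≥ 1.

c[n] = -2^{n+1} − 7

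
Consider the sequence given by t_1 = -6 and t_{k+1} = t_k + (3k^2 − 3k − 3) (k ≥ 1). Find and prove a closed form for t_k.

Claim: t_k = k^3 − 3k^2 − k − 3.

Base case: t_1 = -6, and 1^3 − 3·1^2 − 1 − 3 = -6.
Assume t_r = r^3 − 3r^2 − r − 3.
Then t_{r+1} = t_r + (3r^2 − 3r − 3) = (r^3 − 3r^2 − r − 3) + (3r^2 − 3r − 3) = r^3 − 4r − 6,
and (r+1)^3 − 3·(r+1)^2 − (r+1) − 3 = r^3 − 4r − 6.
Hence t_k = k^3 − 3k^2 − k − 3 for every k ≥ 1, by induction.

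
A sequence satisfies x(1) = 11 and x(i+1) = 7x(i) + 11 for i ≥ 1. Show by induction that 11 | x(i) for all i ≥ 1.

Base case: x(1) = 11 = 11·1, so 11 | x(1).
Assume 11 | x(r), so x(r) = 11t for some integer t.
Then x(r+1) = 7x(r) + 11 = 7·(11t) + 11 = 11(7t + 1), so 11 | x(r+1).
Hence 11 | x(i) for every i ≥ 1, by induction.

11 | x(i)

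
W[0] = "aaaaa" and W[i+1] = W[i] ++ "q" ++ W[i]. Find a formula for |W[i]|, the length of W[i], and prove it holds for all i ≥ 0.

Claim: |W[i]| = 6·2^i − 1.

Base case: |W[0]| = 5, and 6·2^0 − 1 = 5.
Assume |W[r]| = 6·2^r − 1.
Then |W[r+1]| = |W[r]| + 1 + |W[r]| = 2|W[r]| + 1 = 2(6·2^r − 1) + 1 = 6·2^{r+1} − 2 + 1 = 6·2^{r+1} − 1.
By induction, |W[i]| = 6·2^i − 1 for all i ≥ 0.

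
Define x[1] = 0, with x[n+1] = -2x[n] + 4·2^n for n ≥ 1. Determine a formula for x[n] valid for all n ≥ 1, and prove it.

Claim: x[n] = (-2)^n + 2^n.

Base case: x[1] = 0, and (-2)^1 + 2^1 = -2 + 2 = 0.
Assume x[j] = (-2)^j + 2^j for some j ≥ 1.
Then x[j+1] = -2x[j] + 4·2^j = -2·((-2)^j + 2^j) + 4·2^j = (-2)^{j+1} − 2·2^j + 4·2^j = (-2)^{j+1} + 2·2^j = (-2)^{j+1} + 2^{j+1}.
This completes the inductive step, so x[n] = (-2)^n + 2^n for all n ≥ 1.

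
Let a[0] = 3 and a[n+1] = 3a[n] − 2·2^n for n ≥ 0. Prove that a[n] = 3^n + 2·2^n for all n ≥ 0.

Base case: a[0] = 3, and 3^0 + 2·2^0 = 1 + 2 = 3.
Assume a[m] = 3^m + 2·2^m for some m ≥ 0.
Then a[m+1] = 3a[m] − 2·2^m = 3·(3^m + 2·2^m) − 2·2^m = 3^{m+1} + 6·2^m − 2·2^m = 3^{m+1} + 4·2^m = 3^{m+1} + 2·2^{m+1}.
So the formula holds for m+1, and by induction a[n] = 3^n + 2·2^n for all n ≥ 0.

a[n] = 3^n + 2·2^n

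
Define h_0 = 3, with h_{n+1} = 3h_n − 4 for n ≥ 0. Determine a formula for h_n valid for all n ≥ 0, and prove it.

Claim: h_n = 3^n + 2.

Base case: h_0 = 3, and 3^0 + 2 = 1 + 2 = 3.
Assume h_m = 3^m + 2 for some m ≥ 0.
Then h_{m+1} = 3h_m − 4 = 3·(3^m + 2) − 4 = 3^{m+1} + 6 − 4 = 3^{m+1} + 2.
So the formula holds for m+1, and by induction h_n = 3^n + 2 for all n ≥ 0.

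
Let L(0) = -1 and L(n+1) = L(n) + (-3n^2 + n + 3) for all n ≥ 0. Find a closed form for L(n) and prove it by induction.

Claim: L(n) = -n^3 + 2n^2 + 2n − 1.

Base case: L(0) = -1, and -0^3 + 2·0^2 + 2·0 − 1 = -1.
Assume L(j) = -j^3 + 2j^2 + 2j − 1.
Then L(j+1) = L(j) + (-3j^2 + j + 3) = (-j^3 + 2j^2 + 2j − 1) + (-3j^2 + j + 3) = -j^3 − j^2 + 3j + 2,
and -(j+1)^3 + 2·(j+1)^2 + 2·(j+1) − 1 = -j^3 − j^2 + 3j + 2.
Hence L(n) = -n^3 + 2n^2 + 2n − 1 for every n ≥ 0, by induction.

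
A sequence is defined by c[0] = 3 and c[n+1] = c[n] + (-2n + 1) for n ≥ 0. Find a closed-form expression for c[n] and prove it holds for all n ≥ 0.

Claim: c[n] = -n^2 + 2n + 3.

Base case: c[0] = 3, and -0^2 + 2·0 + 3 = 3.
Assume c[j] = -j^2 + 2j + 3.
Then c[j+1] = c[j] + (-2j + 1) = (-j^2 + 2j + 3) + (-2j + 1) = -j^2 + 4,
and -(j+1)^2 + 2·(j+1) + 3 = -j^2 + 4.
By induction, c[n] = -n^2 + 2n + 3 for all n ≥ 0.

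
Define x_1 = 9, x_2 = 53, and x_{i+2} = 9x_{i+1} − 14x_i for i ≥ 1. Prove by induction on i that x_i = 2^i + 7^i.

Base cases: x_1 = 9 and 2^1 + 7^1 = 9; x_2 = 53 and 2^2 + 7^2 = 53.
Assume x_j = 2^j + 7^j for all 1 ≤ j ≤ r, where r ≥ 2.
Then x_{r+1} = 9x_r − 14x_{r−1} = 9·(2^r + 7^r) − 14·(2^{r−1} + 7^{r−1}) = (9·2 − 14)2^{r−1} + (9·7 − 14)7^{r−1} = 4·2^{r−1} + 49·7^{r−1} = 2^{r+1} + 7^{r+1}.
This completes the inductive step, so x_i = 2^i + 7^i for all i ≥ 1.

x_i = 2^i + 7^i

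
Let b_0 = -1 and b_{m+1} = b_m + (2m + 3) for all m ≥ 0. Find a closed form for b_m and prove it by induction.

Claim: b_m = m^2 + 2m − 1.

Base case: b_0 = -1, and 0^2 + 2·0 − 1 = -1.
Assume b_k = k^2 + 2k − 1.
Then b_{k+1} = b_k + (2k + 3) = (k^2 + 2k − 1) + (2k + 3) = k^2 + 4k + 2,
and (k+1)^2 + 2·(k+1) − 1 = k^2 + 4k + 2.
This completes the inductive step, so b_m = m^2 + 2m − 1 for all m ≥ 0.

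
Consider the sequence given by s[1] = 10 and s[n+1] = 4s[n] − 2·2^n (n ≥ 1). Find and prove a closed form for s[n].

Claim: s[n] = 2·4^n + 2^n.

Base case: s[1] = 10, and 2·4^1 + 2^1 = 8 + 2 = 10.
Assume s[k] = 2·4^k + 2^k for some k ≥ 1.
Then s[k+1] = 4s[k] − 2·2^k = 4·(2·4^k + 2^k) − 2·2^k = 2·4^{k+1} + 4·2^k − 2·2^k = 2·4^{k+1} + 2·2^k = 2·4^{k+1} + 2^{k+1}.
Hence s[n] = 2·4^n + 2^n for every n ≥ 1, by induction.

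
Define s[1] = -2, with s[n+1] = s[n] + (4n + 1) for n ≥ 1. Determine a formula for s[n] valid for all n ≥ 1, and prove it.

Claim: s[n] = 2n^2 − n − 3.

Base case: s[1] = -2, and 2·1^2 − 1 − 3 = -2.
Assume s[k] = 2k^2 − k − 3.
Then s[k+1] = s[k] + (4k + 1) = (2k^2 − k − 3) + (4k + 1) = 2k^2 + 3k − 2,
and 2·(k+1)^2 − (k+1) − 3 = 2k^2 + 3k − 2.
This completes the inductive step, so s[n] = 2n^2 − n − 3 for all n ≥ 1.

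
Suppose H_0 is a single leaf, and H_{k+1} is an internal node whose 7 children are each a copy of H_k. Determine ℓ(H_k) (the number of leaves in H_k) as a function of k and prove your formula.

Claim: ℓ(H_k) = 7^k.

Base case: ℓ(H_0) = 1, and 7^0 = 1.
Assume ℓ(H_r) = 7^r.
Then ℓ(H_{r+1}) = 7·ℓ(H_r) = 7·7^r = 7^{r+1}.
Hence ℓ(H_k) = 7^k for every k ≥ 0, by induction.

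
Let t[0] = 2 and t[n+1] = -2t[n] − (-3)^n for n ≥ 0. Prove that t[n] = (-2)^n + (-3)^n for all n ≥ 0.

Base case: t[0] = 2, and (-2)^0 + (-3)^0 = 1 + 1 = 2.
Assume t[j] = (-2)^j + (-3)^j for some j ≥ 0.
Then t[j+1] = -2t[j] − (-3)^j = -2·((-2)^j + (-3)^j) − (-3)^j = (-2)^{j+1} − 2·(-3)^j − (-3)^j = (-2)^{j+1} − 3·(-3)^j = (-2)^{j+1} + (-3)^{j+1}.
Hence t[n] = (-2)^n + (-3)^n for every n ≥ 0, by induction.

t[n] = (-2)^n + (-3)^n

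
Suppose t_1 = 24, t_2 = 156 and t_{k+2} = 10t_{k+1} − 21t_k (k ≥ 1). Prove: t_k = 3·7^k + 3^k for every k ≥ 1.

Base cases: t_1 = 24 and 3·7^1 + 3^1 = 24; t_2 = 156 and 3·7^2 + 3^2 = 156.
Assume t_j = 3·7^j + 3^j for all 1 ≤ j ≤ r, where r ≥ 2.
Then t_{r+1} = 10t_r − 21t_{r−1} = 10·(3·7^r + 3^r) − 21·(3·7^{r−1} + 3^{r−1}) = 3·(10·7 − 21)7^{r−1} + (10·3 − 21)3^{r−1} = 147·7^{r−1} + 9·3^{r−1} = 3·7^{r+1} + 3^{r+1}.
This completes the inductive step, so t_k = 3·7^k + 3^k for all k ≥ 1.

t_k = 3·7^k + 3^k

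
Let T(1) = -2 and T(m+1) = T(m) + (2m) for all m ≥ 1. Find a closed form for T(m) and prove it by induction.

Claim: T(m) = m^2 − m − 2.

Base case: T(1) = -2, and 1^2 − 1 − 2 = -2.
Assume T(j) = j^2 − j − 2.
Then T(j+1) = T(j) + (2j) = (j^2 − j − 2) + (2j) = j^2 + j − 2,
and (j+1)^2 − (j+1) − 2 = j^2 + j − 2.
This completes the inductive step, so T(m) = m^2 − m − 2 for all m ≥ 1.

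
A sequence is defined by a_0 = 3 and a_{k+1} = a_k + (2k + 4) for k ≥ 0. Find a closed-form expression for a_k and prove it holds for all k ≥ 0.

Claim: a_k = k^2 + 3k + 3.

Base case: a_0 = 3, and 0^2 + 3·0 + 3 = 3.
Assume a_j = j^2 + 3j + 3.
Then a_{j+1} = a_j + (2j + 4) = (j^2 + 3j + 3) + (2j + 4) = j^2 + 5j + 7,
and (j+1)^2 + 3·(j+1) + 3 = j^2 + 5j + 7.
By induction, a_k = k^2 + 3k + 3 for all k ≥ 0.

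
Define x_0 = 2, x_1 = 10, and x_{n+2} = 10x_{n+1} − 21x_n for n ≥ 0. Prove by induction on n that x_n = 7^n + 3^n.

Base cases: x_0 = 2 and 7^0 + 3^0 = 2; x_1 = 10 and 7^1 + 3^1 = 10.
Assume x_i = 7^i + 3^i for all 0 ≤ i ≤ j, where j ≥ 1.
Then x_{j+1} = 10x_j − 21x_{j−1} = 10·(7^j + 3^j) − 21·(7^{j−1} + 3^{j−1}) = (10·7 − 21)7^{j−1} + (10·3 − 21)3^{j−1} = 49·7^{j−1} + 9·3^{j−1} = 7^{j+1} + 3^{j+1}.
By strong induction, x_n = 7^n + 3^n for all n ≥ 0.

x_n = 7^n + 3^n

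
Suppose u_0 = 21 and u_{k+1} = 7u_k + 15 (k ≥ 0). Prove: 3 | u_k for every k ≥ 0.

Base case: u_0 = 21 = 3·7, so 3 | u_0.
Assume 3 | u_r, so u_r = 3t for some integer t.
Then u_{r+1} = 7u_r + 15 = 7·(3t) + 15 = 3(7t + 5), so 3 | u_{r+1}.
So the property holds for r+1, and by induction 3 | u_k for all k ≥ 0.

3 | u_k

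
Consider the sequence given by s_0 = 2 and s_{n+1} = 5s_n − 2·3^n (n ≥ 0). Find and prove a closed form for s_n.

Claim: s_n = 5^n + 3^n.

Base case: s_0 = 2, and 5^0 + 3^0 = 1 + 1 = 2.
Assume s_k = 5^k + 3^k for some k ≥ 0.
Then s_{k+1} = 5s_k − 2·3^k = 5·(5^k + 3^k) − 2·3^k = 5^{k+1} + 5·3^k − 2·3^k = 5^{k+1} + 3·3^k = 5^{k+1} + 3^{k+1}.
So the formula holds for k+1, and by induction s_n = 5^n + 3^n for all n ≥ 0.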